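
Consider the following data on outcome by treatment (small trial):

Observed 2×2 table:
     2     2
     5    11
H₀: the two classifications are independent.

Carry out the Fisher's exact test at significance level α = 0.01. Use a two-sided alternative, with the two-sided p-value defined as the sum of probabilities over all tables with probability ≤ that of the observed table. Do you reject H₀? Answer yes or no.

Margins: r₁=4, r₂=16, c₁=7, c₂=13, n=20
p_obs = C(4,2)·C(16,5)/C(20,7); sum pmf over tables with pmf ≤ p_obs
p-value (two-sided) = 0.58679
At α=0.01: p ≥ α → fail to reject H₀

reject H₀: no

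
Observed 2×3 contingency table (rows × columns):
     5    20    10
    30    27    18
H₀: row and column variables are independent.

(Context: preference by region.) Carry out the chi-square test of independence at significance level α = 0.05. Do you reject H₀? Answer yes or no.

reject H₀: yes

Row totals [35, 75], col totals [35, 47, 28], n=110
χ² = (5−11.14)²/11.14 + (20−14.95)²/14.95 + (10−8.91)²/8.91 + (30−23.86)²/23.86 + (27−32.05)²/32.05 + (18−19.09)²/19.09 = 7.6518
df = 2
p-value (upper-tail) = 0.02180
At α=0.05: p < α → reject H₀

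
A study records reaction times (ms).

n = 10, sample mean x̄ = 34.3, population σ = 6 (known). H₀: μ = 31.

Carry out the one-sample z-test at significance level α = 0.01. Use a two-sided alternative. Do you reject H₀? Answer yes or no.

reject H₀: no

SE = σ/√n = 6/√10 = 1.8974
z = (x̄−μ₀)/SE = (34.3−31)/1.8974 = 1.7393
p-value (two-sided) = 0.08199
At α=0.01: p ≥ α → fail to reject H₀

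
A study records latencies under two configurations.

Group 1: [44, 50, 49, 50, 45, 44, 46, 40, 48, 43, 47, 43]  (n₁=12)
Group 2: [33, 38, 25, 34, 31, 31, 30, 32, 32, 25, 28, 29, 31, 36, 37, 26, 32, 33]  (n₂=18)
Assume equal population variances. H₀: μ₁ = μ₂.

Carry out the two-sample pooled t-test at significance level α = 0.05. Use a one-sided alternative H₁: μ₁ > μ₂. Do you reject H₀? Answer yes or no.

reject H₀: yes

x̄₁=45.750, s₁=3.137, n₁=12
x̄₂=31.278, s₂=3.754, n₂=18
s_p² = [11·3.137² + 17·3.754²]/28 = 12.4236
SE = √(s_p²·(1/12+1/18)) = 1.3136
t = (45.750−31.278)/1.3136 = 11.0174
df = 28
p-value (one-sided, H₁ greater) = 0.00000
At α=0.05: p < α → reject H₀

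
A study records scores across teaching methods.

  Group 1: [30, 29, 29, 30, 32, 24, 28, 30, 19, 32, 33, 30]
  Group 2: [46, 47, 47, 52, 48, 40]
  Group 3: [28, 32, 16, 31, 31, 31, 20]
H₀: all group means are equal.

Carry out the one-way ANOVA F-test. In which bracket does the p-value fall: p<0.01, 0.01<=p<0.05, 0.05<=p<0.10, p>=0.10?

Group means [28.83, 46.67, 27.00], grand mean 32.600
SSB = Σnᵢ(x̄ᵢ−x̄)² = 1577.000; SSW = ΣΣ(x−x̄ᵢ)² = 483.000
MSB = 1577.000/2 = 788.5000; MSW = 483.000/22 = 21.9545
F = MSB/MSW = 35.9151
df = (2, 22)
p-value (upper-tail) = 0.00000
→ bracket: p<0.01

p-value bracket: p<0.01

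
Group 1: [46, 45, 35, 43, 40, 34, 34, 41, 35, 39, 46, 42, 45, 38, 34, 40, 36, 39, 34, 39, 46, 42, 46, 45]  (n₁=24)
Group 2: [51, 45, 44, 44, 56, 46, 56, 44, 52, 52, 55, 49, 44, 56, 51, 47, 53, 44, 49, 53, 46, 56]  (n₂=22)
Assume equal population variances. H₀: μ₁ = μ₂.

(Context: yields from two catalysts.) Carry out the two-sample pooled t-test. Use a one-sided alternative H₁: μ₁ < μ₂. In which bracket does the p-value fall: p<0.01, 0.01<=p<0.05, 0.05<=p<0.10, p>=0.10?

p-value bracket: p<0.01

x̄₁=40.167, s₁=4.440, n₁=24
x̄₂=49.682, s₂=4.592, n₂=22
s_p² = [23·4.440² + 21·4.592²]/44 = 20.3660
SE = √(s_p²·(1/24+1/22)) = 1.3320
t = (40.167−49.682)/1.3320 = -7.1433
df = 44
p-value (one-sided, H₁ less) = 0.00000
→ bracket: p<0.01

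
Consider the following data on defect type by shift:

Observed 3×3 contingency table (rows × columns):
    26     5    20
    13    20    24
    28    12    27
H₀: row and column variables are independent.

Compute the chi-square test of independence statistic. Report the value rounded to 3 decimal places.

Row totals [51, 57, 67], col totals [67, 37, 71], n=175
χ² = (26−19.53)²/19.53 + (5−10.78)²/10.78 + (20−20.69)²/20.69 + (13−21.82)²/21.82 + (20−12.05)²/12.05 + (24−23.13)²/23.13 + (28−25.65)²/25.65 + (12−14.17)²/14.17 + (27−27.18)²/27.18 = 14.6611
df = 4

test statistic = 14.661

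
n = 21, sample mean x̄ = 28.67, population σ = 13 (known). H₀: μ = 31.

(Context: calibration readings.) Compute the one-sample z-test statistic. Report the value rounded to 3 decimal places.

SE = σ/√n = 13/√21 = 2.8368
z = (x̄−μ₀)/SE = (28.67−31)/2.8368 = -0.8213

test statistic = -0.821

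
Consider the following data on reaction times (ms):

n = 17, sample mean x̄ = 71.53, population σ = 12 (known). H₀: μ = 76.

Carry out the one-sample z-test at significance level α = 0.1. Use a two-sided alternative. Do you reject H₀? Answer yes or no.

SE = σ/√n = 12/√17 = 2.9104
z = (x̄−μ₀)/SE = (71.53−76)/2.9104 = -1.5359
p-value (two-sided) = 0.12457
At α=0.1: p ≥ α → fail to reject H₀

reject H₀: no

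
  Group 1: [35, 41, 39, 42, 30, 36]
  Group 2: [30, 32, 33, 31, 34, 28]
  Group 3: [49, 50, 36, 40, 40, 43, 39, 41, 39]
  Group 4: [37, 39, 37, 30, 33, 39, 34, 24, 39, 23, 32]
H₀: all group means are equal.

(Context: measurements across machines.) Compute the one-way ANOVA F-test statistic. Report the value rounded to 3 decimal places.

Group means [37.17, 31.33, 41.89, 33.36], grand mean 36.094
SSB = Σnᵢ(x̄ᵢ−x̄)² = 527.118; SSW = ΣΣ(x−x̄ᵢ)² = 629.601
MSB = 527.118/3 = 175.7059; MSW = 629.601/28 = 22.4858
F = MSB/MSW = 7.8141
df = (3, 28)

test statistic = 7.814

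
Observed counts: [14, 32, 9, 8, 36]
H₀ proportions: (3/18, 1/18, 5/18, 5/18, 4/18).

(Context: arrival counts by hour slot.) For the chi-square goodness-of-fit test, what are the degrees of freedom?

degrees of freedom = 4

df = k − 1 = 5 − 1 = 4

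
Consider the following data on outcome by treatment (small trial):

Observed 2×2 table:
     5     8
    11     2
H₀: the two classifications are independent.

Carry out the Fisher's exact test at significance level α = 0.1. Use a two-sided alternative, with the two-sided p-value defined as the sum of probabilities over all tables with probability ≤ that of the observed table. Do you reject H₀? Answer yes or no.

reject H₀: yes

Margins: r₁=13, r₂=13, c₁=16, c₂=10, n=26
p_obs = C(13,5)·C(13,11)/C(26,16); sum pmf over tables with pmf ≤ p_obs
p-value (two-sided) = 0.04141
At α=0.1: p < α → reject H₀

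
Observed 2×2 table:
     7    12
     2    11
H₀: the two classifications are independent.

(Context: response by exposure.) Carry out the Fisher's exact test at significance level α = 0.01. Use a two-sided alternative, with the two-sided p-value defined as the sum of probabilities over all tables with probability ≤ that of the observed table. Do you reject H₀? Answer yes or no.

reject H₀: no

Margins: r₁=19, r₂=13, c₁=9, c₂=23, n=32
p_obs = C(19,7)·C(13,2)/C(32,9); sum pmf over tables with pmf ≤ p_obs
p-value (two-sided) = 0.24909
At α=0.01: p ≥ α → fail to reject H₀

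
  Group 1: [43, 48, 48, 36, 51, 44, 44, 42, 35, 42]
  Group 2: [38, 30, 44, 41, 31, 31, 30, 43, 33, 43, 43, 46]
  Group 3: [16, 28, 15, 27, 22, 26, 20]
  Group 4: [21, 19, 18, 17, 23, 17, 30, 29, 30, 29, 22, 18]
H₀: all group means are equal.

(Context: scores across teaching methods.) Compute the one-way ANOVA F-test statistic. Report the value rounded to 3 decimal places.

test statistic = 36.704

Group means [43.30, 37.75, 22.00, 22.75], grand mean 32.024
SSB = Σnᵢ(x̄ᵢ−x̄)² = 3400.376; SSW = ΣΣ(x−x̄ᵢ)² = 1142.600
MSB = 3400.376/3 = 1133.4585; MSW = 1142.600/37 = 30.8811
F = MSB/MSW = 36.7040
df = (3, 37)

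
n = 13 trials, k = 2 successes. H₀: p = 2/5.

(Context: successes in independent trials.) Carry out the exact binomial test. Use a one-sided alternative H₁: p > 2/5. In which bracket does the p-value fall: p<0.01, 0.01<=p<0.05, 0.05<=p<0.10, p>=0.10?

Exact binomial: n=13, k=2, p₀=2/5=0.4000
P(X≥2) from Σ C(n,i)·p₀^i·(1−p₀)^(n−i)
p-value (one-sided, H₁ greater) = 0.98737
→ bracket: p>=0.10

p-value bracket: p>=0.10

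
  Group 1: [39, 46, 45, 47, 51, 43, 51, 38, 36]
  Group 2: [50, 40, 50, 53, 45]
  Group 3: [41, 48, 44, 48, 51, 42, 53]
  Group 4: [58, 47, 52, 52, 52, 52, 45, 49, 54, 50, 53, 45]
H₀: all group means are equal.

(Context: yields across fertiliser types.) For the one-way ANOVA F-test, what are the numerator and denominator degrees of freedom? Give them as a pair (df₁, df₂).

degrees of freedom = [3, 29]

k = 4 groups, N = 33 total
df = (k−1, N−k) = (4−1, 33−4) = (3, 29)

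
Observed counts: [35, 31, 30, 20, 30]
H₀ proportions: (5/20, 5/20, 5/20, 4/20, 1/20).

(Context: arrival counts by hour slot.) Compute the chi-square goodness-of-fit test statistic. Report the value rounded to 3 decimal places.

n = 146; E_i = n·p_i = [36.50, 36.50, 36.50, 29.20, 7.30]
χ² = (35−36.50)²/36.50 + (31−36.50)²/36.50 + (30−36.50)²/36.50 + (20−29.20)²/29.20 + (30−7.30)²/7.30 = 75.5342
df = 4

test statistic = 75.534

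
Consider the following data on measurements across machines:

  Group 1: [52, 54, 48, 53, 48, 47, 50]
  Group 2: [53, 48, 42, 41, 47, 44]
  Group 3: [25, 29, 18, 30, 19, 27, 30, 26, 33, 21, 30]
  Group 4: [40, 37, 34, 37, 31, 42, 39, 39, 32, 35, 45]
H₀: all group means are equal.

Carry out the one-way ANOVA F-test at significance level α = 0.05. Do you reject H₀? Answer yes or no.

reject H₀: yes

Group means [50.29, 45.83, 26.18, 37.36], grand mean 37.886
SSB = Σnᵢ(x̄ᵢ−x̄)² = 2965.099; SSW = ΣΣ(x−x̄ᵢ)² = 568.444
MSB = 2965.099/3 = 988.3664; MSW = 568.444/31 = 18.3369
F = MSB/MSW = 53.9004
df = (3, 31)
p-value (upper-tail) = 0.00000
At α=0.05: p < α → reject H₀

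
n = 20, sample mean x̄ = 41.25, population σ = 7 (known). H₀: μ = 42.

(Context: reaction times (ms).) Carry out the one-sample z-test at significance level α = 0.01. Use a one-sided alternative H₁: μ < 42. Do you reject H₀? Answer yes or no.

reject H₀: no

SE = σ/√n = 7/√20 = 1.5652
z = (x̄−μ₀)/SE = (41.25−42)/1.5652 = -0.4792
p-value (one-sided, H₁ less) = 0.31591
At α=0.01: p ≥ α → fail to reject H₀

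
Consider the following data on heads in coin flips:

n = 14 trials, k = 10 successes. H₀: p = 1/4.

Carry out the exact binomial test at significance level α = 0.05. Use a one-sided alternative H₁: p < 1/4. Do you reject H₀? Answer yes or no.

Exact binomial: n=14, k=10, p₀=1/4=0.2500
P(X≤10) from Σ C(n,i)·p₀^i·(1−p₀)^(n−i)
p-value (one-sided, H₁ less) = 0.99996
At α=0.05: p ≥ α → fail to reject H₀

reject H₀: no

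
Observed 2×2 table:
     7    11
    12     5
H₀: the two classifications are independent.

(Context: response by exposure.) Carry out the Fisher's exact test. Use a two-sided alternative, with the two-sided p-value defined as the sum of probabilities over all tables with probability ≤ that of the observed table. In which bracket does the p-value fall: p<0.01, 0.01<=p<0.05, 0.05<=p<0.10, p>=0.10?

p-value bracket: 0.05<=p<0.10

Margins: r₁=18, r₂=17, c₁=19, c₂=16, n=35
p_obs = C(18,7)·C(17,12)/C(35,19); sum pmf over tables with pmf ≤ p_obs
p-value (two-sided) = 0.09222
→ bracket: 0.05<=p<0.10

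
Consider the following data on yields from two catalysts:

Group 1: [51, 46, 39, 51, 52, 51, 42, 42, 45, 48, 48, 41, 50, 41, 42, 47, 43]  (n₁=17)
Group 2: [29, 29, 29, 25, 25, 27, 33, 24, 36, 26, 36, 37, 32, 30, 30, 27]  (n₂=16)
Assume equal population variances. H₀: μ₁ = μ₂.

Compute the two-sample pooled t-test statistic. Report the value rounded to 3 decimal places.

test statistic = 11.019

x̄₁=45.824, s₁=4.275, n₁=17
x̄₂=29.688, s₂=4.127, n₂=16
s_p² = [16·4.275² + 15·4.127²]/31 = 17.6745
SE = √(s_p²·(1/17+1/16)) = 1.4644
t = (45.824−29.688)/1.4644 = 11.0192
df = 31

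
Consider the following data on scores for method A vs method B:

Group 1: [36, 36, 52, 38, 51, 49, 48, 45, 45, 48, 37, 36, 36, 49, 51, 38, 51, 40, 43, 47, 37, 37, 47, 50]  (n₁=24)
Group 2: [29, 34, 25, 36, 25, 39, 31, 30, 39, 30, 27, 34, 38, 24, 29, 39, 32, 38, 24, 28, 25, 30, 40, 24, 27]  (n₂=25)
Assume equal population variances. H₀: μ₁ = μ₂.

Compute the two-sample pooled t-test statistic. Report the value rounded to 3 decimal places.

test statistic = 7.621

x̄₁=43.625, s₁=6.035, n₁=24
x̄₂=31.080, s₂=5.484, n₂=25
s_p² = [23·6.035² + 24·5.484²]/47 = 33.1801
SE = √(s_p²·(1/24+1/25)) = 1.6461
t = (43.625−31.080)/1.6461 = 7.6210
df = 47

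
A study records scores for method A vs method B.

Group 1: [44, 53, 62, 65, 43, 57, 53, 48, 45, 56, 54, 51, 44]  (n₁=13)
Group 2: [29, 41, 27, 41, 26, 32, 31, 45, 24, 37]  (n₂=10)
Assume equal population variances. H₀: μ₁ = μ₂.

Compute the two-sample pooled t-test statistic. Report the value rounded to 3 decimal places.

x̄₁=51.923, s₁=7.017, n₁=13
x̄₂=33.300, s₂=7.258, n₂=10
s_p² = [12·7.017² + 9·7.258²]/21 = 50.7154
SE = √(s_p²·(1/13+1/10)) = 2.9955
t = (51.923−33.300)/2.9955 = 6.2171
df = 21

test statistic = 6.217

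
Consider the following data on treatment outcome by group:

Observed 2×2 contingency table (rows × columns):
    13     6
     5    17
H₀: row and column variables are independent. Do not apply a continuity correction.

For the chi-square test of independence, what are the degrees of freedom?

df = (r−1)(c−1) = (2−1)·(2−1) = 1

degrees of freedom = 1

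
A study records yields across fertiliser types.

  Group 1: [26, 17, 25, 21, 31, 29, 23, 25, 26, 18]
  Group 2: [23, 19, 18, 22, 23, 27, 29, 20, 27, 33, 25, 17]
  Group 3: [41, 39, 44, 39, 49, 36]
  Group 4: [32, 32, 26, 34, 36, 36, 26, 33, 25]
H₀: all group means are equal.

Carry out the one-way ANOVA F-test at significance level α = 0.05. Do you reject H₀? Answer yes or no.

Group means [24.10, 23.58, 41.33, 31.11], grand mean 28.432
SSB = Σnᵢ(x̄ᵢ−x̄)² = 1533.042; SSW = ΣΣ(x−x̄ᵢ)² = 690.039
MSB = 1533.042/3 = 511.0141; MSW = 690.039/33 = 20.9103
F = MSB/MSW = 24.4384
df = (3, 33)
p-value (upper-tail) = 0.00000
At α=0.05: p < α → reject H₀

reject H₀: yes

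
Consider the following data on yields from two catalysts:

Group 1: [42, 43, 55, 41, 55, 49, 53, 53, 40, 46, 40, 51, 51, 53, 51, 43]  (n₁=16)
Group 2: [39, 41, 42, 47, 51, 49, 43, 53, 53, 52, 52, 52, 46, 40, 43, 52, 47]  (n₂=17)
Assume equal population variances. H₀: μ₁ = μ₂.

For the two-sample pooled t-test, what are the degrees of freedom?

degrees of freedom = 31

df = n₁ + n₂ − 2 = 16 + 17 − 2 = 31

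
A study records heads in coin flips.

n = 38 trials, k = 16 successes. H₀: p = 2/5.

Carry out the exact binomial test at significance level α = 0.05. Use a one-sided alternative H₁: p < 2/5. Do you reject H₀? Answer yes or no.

reject H₀: no

Exact binomial: n=38, k=16, p₀=2/5=0.4000
P(X≤16) from Σ C(n,i)·p₀^i·(1−p₀)^(n−i)
p-value (one-sided, H₁ less) = 0.66959
At α=0.05: p ≥ α → fail to reject H₀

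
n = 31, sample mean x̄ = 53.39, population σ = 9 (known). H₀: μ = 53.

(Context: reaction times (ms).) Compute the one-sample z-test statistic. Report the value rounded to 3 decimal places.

test statistic = 0.241

SE = σ/√n = 9/√31 = 1.6164
z = (x̄−μ₀)/SE = (53.39−53)/1.6164 = 0.2413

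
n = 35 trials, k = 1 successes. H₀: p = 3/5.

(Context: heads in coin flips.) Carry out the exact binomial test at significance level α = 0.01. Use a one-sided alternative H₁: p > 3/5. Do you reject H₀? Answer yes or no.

reject H₀: no

Exact binomial: n=35, k=1, p₀=3/5=0.6000
P(X≥1) from Σ C(n,i)·p₀^i·(1−p₀)^(n−i)
p-value (one-sided, H₁ greater) = 1.00000
At α=0.01: p ≥ α → fail to reject H₀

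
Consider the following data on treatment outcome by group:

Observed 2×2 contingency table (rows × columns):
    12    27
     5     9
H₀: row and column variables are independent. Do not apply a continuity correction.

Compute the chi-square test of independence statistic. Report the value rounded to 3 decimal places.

Row totals [39, 14], col totals [17, 36], n=53
χ² = (12−12.51)²/12.51 + (27−26.49)²/26.49 + (5−4.49)²/4.49 + (9−9.51)²/9.51 = 0.1156
df = 1

test statistic = 0.116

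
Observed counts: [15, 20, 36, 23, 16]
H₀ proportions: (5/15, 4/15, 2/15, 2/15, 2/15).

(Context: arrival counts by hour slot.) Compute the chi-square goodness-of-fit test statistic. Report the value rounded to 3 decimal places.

n = 110; E_i = n·p_i = [36.67, 29.33, 14.67, 14.67, 14.67]
χ² = (15−36.67)²/36.67 + (20−29.33)²/29.33 + (36−14.67)²/14.67 + (23−14.67)²/14.67 + (16−14.67)²/14.67 = 51.6591
df = 4

test statistic = 51.659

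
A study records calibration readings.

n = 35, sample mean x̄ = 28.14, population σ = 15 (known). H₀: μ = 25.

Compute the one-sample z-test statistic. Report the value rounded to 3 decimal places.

test statistic = 1.238

SE = σ/√n = 15/√35 = 2.5355
z = (x̄−μ₀)/SE = (28.14−25)/2.5355 = 1.2384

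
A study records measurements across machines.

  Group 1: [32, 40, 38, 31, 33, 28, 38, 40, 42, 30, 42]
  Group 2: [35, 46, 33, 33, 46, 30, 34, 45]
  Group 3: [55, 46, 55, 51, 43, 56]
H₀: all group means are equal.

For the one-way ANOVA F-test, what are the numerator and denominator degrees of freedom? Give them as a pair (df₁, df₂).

k = 3 groups, N = 25 total
df = (k−1, N−k) = (3−1, 25−3) = (2, 22)

degrees of freedom = [2, 22]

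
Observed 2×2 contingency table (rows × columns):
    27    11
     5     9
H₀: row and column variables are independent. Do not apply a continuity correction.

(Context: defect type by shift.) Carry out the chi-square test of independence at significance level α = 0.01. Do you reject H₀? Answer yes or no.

reject H₀: no

Row totals [38, 14], col totals [32, 20], n=52
χ² = (27−23.38)²/23.38 + (11−14.62)²/14.62 + (5−8.62)²/8.62 + (9−5.38)²/5.38 = 5.3979
df = 1
p-value (upper-tail) = 0.02016
At α=0.01: p ≥ α → fail to reject H₀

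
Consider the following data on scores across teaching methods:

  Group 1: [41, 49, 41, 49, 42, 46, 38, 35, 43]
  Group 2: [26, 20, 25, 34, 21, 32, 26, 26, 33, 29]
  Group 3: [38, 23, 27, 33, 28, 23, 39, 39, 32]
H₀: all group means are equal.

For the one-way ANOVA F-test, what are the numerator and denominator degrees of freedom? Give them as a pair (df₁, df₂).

k = 3 groups, N = 28 total
df = (k−1, N−k) = (3−1, 28−3) = (2, 25)

degrees of freedom = [2, 25]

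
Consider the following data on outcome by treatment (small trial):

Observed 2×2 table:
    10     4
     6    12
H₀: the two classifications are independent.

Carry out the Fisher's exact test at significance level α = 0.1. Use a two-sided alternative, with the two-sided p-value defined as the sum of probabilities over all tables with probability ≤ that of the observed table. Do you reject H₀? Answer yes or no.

reject H₀: yes

Margins: r₁=14, r₂=18, c₁=16, c₂=16, n=32
p_obs = C(14,10)·C(18,6)/C(32,16); sum pmf over tables with pmf ≤ p_obs
p-value (two-sided) = 0.07317
At α=0.1: p < α → reject H₀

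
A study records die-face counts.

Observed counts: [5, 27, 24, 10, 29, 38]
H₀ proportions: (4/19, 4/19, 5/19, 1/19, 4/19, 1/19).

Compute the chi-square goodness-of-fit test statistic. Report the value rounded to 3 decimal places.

test statistic = 160.993

n = 133; E_i = n·p_i = [28.00, 28.00, 35.00, 7.00, 28.00, 7.00]
χ² = (5−28.00)²/28.00 + (27−28.00)²/28.00 + (24−35.00)²/35.00 + (10−7.00)²/7.00 + (29−28.00)²/28.00 + (38−7.00)²/7.00 = 160.9929
df = 5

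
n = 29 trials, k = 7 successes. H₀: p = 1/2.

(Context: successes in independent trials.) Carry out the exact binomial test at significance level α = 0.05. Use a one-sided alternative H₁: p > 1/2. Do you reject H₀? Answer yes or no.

reject H₀: no

Exact binomial: n=29, k=7, p₀=1/2=0.5000
P(X≥7) from Σ C(n,i)·p₀^i·(1−p₀)^(n−i)
p-value (one-sided, H₁ greater) = 0.99884
At α=0.05: p ≥ α → fail to reject H₀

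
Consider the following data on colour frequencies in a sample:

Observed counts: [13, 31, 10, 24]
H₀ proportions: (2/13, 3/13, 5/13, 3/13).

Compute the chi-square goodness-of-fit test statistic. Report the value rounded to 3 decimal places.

test statistic = 24.806

n = 78; E_i = n·p_i = [12.00, 18.00, 30.00, 18.00]
χ² = (13−12.00)²/12.00 + (31−18.00)²/18.00 + (10−30.00)²/30.00 + (24−18.00)²/18.00 = 24.8056
df = 3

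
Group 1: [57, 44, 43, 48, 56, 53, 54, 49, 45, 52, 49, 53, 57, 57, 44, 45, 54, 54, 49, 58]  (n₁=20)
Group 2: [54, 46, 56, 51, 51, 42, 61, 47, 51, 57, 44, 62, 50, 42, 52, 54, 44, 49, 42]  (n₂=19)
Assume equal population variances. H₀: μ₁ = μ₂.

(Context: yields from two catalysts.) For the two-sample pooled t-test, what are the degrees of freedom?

df = n₁ + n₂ − 2 = 20 + 19 − 2 = 37

degrees of freedom = 37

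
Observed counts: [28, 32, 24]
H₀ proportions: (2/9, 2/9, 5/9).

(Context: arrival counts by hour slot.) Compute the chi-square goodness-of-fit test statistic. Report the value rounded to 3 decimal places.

n = 84; E_i = n·p_i = [18.67, 18.67, 46.67]
χ² = (28−18.67)²/18.67 + (32−18.67)²/18.67 + (24−46.67)²/46.67 = 25.2000
df = 2

test statistic = 25.200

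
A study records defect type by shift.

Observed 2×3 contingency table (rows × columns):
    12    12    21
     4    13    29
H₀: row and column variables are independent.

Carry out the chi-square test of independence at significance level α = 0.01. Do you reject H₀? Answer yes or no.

reject H₀: no

Row totals [45, 46], col totals [16, 25, 50], n=91
χ² = (12−7.91)²/7.91 + (12−12.36)²/12.36 + (21−24.73)²/24.73 + (4−8.09)²/8.09 + (13−12.64)²/12.64 + (29−25.27)²/25.27 = 5.3097
df = 2
p-value (upper-tail) = 0.07031
At α=0.01: p ≥ α → fail to reject H₀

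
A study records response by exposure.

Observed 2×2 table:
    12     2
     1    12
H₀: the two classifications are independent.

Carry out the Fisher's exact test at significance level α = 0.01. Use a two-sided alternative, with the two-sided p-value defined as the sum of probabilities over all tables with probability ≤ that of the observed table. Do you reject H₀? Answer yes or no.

reject H₀: yes

Margins: r₁=14, r₂=13, c₁=13, c₂=14, n=27
p_obs = C(14,12)·C(13,1)/C(27,13); sum pmf over tables with pmf ≤ p_obs
p-value (two-sided) = 0.00007
At α=0.01: p < α → reject H₀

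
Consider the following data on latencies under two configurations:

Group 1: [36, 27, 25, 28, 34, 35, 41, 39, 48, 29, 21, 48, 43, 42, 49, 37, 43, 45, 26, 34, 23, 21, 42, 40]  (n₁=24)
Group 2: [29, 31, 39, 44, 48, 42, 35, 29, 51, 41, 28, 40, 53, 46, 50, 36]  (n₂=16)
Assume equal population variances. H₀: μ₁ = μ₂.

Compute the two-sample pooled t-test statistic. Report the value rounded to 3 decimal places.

x̄₁=35.667, s₁=8.845, n₁=24
x̄₂=40.125, s₂=8.245, n₂=16
s_p² = [23·8.845² + 15·8.245²]/38 = 74.1864
SE = √(s_p²·(1/24+1/16)) = 2.7799
t = (35.667−40.125)/2.7799 = -1.6038
df = 38

test statistic = -1.604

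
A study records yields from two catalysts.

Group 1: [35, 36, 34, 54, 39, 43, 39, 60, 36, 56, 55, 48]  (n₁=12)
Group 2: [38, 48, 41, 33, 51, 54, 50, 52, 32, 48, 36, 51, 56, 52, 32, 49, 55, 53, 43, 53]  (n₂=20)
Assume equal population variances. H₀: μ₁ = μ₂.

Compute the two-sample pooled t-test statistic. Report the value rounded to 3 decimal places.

test statistic = -0.559

x̄₁=44.583, s₁=9.501, n₁=12
x̄₂=46.350, s₂=8.126, n₂=20
s_p² = [11·9.501² + 19·8.126²]/30 = 74.9156
SE = √(s_p²·(1/12+1/20)) = 3.1605
t = (44.583−46.350)/3.1605 = -0.5590
df = 30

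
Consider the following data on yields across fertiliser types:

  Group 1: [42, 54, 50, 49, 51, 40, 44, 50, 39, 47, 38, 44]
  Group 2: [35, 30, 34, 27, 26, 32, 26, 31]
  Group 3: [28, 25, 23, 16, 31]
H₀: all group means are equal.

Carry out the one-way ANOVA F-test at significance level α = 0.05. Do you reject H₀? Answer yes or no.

reject H₀: yes

Group means [45.67, 30.12, 24.60], grand mean 36.480
SSB = Σnᵢ(x̄ᵢ−x̄)² = 2041.498; SSW = ΣΣ(x−x̄ᵢ)² = 518.742
MSB = 2041.498/2 = 1020.7492; MSW = 518.742/22 = 23.5792
F = MSB/MSW = 43.2903
df = (2, 22)
p-value (upper-tail) = 0.00000
At α=0.05: p < α → reject H₀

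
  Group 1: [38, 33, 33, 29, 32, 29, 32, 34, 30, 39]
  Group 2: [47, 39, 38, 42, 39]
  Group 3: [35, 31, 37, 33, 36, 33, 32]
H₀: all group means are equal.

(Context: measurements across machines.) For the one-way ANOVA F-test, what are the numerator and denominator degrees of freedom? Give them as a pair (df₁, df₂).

k = 3 groups, N = 22 total
df = (k−1, N−k) = (3−1, 22−3) = (2, 19)

degrees of freedom = [2, 19]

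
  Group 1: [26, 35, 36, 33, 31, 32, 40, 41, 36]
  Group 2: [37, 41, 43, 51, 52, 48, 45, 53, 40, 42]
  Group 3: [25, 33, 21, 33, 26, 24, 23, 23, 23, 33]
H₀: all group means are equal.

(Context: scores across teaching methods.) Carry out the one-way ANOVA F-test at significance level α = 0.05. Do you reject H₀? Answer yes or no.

Group means [34.44, 45.20, 26.40], grand mean 35.379
SSB = Σnᵢ(x̄ᵢ−x̄)² = 1778.605; SSW = ΣΣ(x−x̄ᵢ)² = 648.222
MSB = 1778.605/2 = 889.3027; MSW = 648.222/26 = 24.9316
F = MSB/MSW = 35.6697
df = (2, 26)
p-value (upper-tail) = 0.00000
At α=0.05: p < α → reject H₀

reject H₀: yes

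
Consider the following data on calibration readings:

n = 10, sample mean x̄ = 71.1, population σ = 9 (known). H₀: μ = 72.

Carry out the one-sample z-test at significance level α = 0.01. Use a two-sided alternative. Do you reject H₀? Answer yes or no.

reject H₀: no

SE = σ/√n = 9/√10 = 2.8460
z = (x̄−μ₀)/SE = (71.1−72)/2.8460 = -0.3162
p-value (two-sided) = 0.75183
At α=0.01: p ≥ α → fail to reject H₀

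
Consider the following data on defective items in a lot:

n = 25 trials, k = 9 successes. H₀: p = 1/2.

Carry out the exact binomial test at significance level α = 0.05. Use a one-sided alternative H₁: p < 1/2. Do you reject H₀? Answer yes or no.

Exact binomial: n=25, k=9, p₀=1/2=0.5000
P(X≤9) from Σ C(n,i)·p₀^i·(1−p₀)^(n−i)
p-value (one-sided, H₁ less) = 0.11476
At α=0.05: p ≥ α → fail to reject H₀

reject H₀: no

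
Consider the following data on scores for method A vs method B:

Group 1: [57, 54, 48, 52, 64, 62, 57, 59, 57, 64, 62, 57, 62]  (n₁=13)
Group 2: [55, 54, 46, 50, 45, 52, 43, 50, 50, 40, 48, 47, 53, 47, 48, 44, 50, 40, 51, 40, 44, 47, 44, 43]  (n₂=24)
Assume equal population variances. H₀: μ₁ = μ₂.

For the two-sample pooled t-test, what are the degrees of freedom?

degrees of freedom = 35

df = n₁ + n₂ − 2 = 13 + 24 − 2 = 35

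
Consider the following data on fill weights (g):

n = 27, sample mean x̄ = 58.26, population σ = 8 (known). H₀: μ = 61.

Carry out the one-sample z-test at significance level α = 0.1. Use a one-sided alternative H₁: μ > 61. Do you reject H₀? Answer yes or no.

reject H₀: no

SE = σ/√n = 8/√27 = 1.5396
z = (x̄−μ₀)/SE = (58.26−61)/1.5396 = -1.7797
p-value (one-sided, H₁ greater) = 0.96244
At α=0.1: p ≥ α → fail to reject H₀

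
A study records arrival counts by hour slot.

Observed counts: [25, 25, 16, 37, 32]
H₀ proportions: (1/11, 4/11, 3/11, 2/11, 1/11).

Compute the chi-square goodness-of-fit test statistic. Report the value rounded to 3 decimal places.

test statistic = 74.822

n = 135; E_i = n·p_i = [12.27, 49.09, 36.82, 24.55, 12.27]
χ² = (25−12.27)²/12.27 + (25−49.09)²/49.09 + (16−36.82)²/36.82 + (37−24.55)²/24.55 + (32−12.27)²/12.27 = 74.8216
df = 4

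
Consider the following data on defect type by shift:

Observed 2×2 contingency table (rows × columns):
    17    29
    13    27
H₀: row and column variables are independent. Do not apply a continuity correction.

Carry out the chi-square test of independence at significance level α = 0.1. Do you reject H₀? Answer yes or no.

reject H₀: no

Row totals [46, 40], col totals [30, 56], n=86
χ² = (17−16.05)²/16.05 + (29−29.95)²/29.95 + (13−13.95)²/13.95 + (27−26.05)²/26.05 = 0.1871
df = 1
p-value (upper-tail) = 0.66537
At α=0.1: p ≥ α → fail to reject H₀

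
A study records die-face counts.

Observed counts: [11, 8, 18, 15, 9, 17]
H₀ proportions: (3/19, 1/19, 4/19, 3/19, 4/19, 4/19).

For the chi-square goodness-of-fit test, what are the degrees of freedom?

df = k − 1 = 6 − 1 = 5

degrees of freedom = 5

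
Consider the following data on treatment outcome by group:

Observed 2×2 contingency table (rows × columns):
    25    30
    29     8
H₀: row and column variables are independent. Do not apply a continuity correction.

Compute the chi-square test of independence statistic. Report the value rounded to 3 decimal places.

Row totals [55, 37], col totals [54, 38], n=92
χ² = (25−32.28)²/32.28 + (30−22.72)²/22.72 + (29−21.72)²/21.72 + (8−15.28)²/15.28 = 9.8900
df = 1

test statistic = 9.890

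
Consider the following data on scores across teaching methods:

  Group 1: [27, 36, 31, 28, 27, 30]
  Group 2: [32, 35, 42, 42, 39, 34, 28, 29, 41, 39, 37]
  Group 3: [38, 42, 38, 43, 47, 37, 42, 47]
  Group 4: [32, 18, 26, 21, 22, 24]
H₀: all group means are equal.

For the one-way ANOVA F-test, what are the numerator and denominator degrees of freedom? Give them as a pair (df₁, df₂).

degrees of freedom = [3, 27]

k = 4 groups, N = 31 total
df = (k−1, N−k) = (4−1, 31−4) = (3, 27)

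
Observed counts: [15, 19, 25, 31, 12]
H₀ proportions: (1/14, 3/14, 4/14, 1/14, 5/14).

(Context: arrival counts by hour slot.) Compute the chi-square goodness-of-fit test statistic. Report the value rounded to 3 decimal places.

test statistic = 102.700

n = 102; E_i = n·p_i = [7.29, 21.86, 29.14, 7.29, 36.43]
χ² = (15−7.29)²/7.29 + (19−21.86)²/21.86 + (25−29.14)²/29.14 + (31−7.29)²/7.29 + (12−36.43)²/36.43 = 102.6997
df = 4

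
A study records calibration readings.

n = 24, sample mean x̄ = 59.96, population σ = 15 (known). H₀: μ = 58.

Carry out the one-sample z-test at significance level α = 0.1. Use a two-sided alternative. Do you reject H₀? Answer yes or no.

reject H₀: no

SE = σ/√n = 15/√24 = 3.0619
z = (x̄−μ₀)/SE = (59.96−58)/3.0619 = 0.6401
p-value (two-sided) = 0.52209
At α=0.1: p ≥ α → fail to reject H₀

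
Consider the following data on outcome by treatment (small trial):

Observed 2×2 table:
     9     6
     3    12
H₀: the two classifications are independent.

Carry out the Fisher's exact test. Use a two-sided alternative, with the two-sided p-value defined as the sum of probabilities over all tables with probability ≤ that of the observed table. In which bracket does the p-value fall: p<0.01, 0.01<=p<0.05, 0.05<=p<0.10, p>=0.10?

p-value bracket: 0.05<=p<0.10

Margins: r₁=15, r₂=15, c₁=12, c₂=18, n=30
p_obs = C(15,9)·C(15,3)/C(30,12); sum pmf over tables with pmf ≤ p_obs
p-value (two-sided) = 0.06043
→ bracket: 0.05<=p<0.10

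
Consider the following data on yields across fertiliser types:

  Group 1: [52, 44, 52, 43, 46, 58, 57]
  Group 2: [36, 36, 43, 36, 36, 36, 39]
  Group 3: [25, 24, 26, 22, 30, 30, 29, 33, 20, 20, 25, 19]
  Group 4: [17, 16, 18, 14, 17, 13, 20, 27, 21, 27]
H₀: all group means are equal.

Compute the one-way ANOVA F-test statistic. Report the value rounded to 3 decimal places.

test statistic = 71.688

Group means [50.29, 37.43, 25.25, 19.00], grand mean 30.750
SSB = Σnᵢ(x̄ᵢ−x̄)² = 4727.357; SSW = ΣΣ(x−x̄ᵢ)² = 703.393
MSB = 4727.357/3 = 1575.7857; MSW = 703.393/32 = 21.9810
F = MSB/MSW = 71.6884
df = (3, 32)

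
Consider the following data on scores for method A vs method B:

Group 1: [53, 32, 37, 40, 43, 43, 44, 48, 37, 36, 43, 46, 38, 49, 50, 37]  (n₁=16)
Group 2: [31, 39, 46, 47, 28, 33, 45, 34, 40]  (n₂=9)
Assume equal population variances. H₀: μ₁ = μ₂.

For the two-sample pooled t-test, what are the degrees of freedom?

df = n₁ + n₂ − 2 = 16 + 9 − 2 = 23

degrees of freedom = 23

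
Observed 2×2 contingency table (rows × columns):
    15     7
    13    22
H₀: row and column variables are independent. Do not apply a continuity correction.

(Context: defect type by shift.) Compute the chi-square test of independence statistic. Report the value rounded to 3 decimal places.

test statistic = 5.207

Row totals [22, 35], col totals [28, 29], n=57
χ² = (15−10.81)²/10.81 + (7−11.19)²/11.19 + (13−17.19)²/17.19 + (22−17.81)²/17.81 = 5.2074
df = 1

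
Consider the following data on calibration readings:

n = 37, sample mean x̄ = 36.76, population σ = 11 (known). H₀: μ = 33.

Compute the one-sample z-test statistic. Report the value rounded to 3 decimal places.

test statistic = 2.079

SE = σ/√n = 11/√37 = 1.8084
z = (x̄−μ₀)/SE = (36.76−33)/1.8084 = 2.0792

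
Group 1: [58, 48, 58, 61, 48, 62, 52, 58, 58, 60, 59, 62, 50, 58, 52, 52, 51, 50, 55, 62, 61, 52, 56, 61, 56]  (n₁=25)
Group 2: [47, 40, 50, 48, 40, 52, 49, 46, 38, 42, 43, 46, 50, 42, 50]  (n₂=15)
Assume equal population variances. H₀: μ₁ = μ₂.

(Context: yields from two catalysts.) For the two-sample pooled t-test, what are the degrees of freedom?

df = n₁ + n₂ − 2 = 25 + 15 − 2 = 38

degrees of freedom = 38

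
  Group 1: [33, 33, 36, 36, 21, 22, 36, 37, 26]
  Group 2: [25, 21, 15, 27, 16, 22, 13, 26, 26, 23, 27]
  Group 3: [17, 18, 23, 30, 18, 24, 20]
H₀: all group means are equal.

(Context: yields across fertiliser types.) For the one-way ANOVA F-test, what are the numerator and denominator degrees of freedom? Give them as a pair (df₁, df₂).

k = 3 groups, N = 27 total
df = (k−1, N−k) = (3−1, 27−3) = (2, 24)

degrees of freedom = [2, 24]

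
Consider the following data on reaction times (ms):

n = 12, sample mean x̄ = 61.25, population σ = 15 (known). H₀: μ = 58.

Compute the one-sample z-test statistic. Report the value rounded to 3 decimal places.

SE = σ/√n = 15/√12 = 4.3301
z = (x̄−μ₀)/SE = (61.25−58)/4.3301 = 0.7506

test statistic = 0.751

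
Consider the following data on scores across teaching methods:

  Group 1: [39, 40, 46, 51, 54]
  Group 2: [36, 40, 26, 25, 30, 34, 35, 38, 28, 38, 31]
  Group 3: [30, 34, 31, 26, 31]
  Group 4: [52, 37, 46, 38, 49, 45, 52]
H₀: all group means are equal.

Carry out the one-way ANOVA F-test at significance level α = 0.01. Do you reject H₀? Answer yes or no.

reject H₀: yes

Group means [46.00, 32.82, 30.40, 45.57], grand mean 37.929
SSB = Σnᵢ(x̄ᵢ−x̄)² = 1305.306; SSW = ΣΣ(x−x̄ᵢ)² = 696.551
MSB = 1305.306/3 = 435.1022; MSW = 696.551/24 = 29.0229
F = MSB/MSW = 14.9917
df = (3, 24)
p-value (upper-tail) = 0.00001
At α=0.01: p < α → reject H₀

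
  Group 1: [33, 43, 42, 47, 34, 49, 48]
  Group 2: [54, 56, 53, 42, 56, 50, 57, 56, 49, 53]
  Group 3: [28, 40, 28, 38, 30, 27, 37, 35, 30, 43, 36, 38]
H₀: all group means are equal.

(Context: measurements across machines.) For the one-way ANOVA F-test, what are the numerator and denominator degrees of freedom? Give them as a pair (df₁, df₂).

k = 3 groups, N = 29 total
df = (k−1, N−k) = (3−1, 29−3) = (2, 26)

degrees of freedom = [2, 26]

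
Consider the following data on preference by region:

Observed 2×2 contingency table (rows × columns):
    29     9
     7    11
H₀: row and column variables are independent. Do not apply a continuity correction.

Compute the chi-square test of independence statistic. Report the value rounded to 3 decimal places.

Row totals [38, 18], col totals [36, 20], n=56
χ² = (29−24.43)²/24.43 + (9−13.57)²/13.57 + (7−11.57)²/11.57 + (11−6.43)²/6.43 = 7.4521
df = 1

test statistic = 7.452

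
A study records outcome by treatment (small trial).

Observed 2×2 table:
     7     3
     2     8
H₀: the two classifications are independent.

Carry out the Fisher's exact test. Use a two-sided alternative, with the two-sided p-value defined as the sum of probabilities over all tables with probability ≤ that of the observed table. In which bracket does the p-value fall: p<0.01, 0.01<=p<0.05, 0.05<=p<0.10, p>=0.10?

Margins: r₁=10, r₂=10, c₁=9, c₂=11, n=20
p_obs = C(10,7)·C(10,2)/C(20,9); sum pmf over tables with pmf ≤ p_obs
p-value (two-sided) = 0.06978
→ bracket: 0.05<=p<0.10

p-value bracket: 0.05<=p<0.10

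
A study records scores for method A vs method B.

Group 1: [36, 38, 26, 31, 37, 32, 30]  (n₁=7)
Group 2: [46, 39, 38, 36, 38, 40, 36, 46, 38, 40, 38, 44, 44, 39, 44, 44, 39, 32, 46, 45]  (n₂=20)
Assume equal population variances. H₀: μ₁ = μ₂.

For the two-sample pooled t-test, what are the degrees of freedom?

degrees of freedom = 25

df = n₁ + n₂ − 2 = 7 + 20 − 2 = 25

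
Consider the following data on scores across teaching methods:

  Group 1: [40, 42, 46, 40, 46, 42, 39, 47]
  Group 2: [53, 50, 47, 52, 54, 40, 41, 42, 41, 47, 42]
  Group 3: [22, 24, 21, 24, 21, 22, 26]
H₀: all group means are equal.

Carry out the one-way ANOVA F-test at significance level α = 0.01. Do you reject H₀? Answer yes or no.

Group means [42.75, 46.27, 22.86], grand mean 38.885
SSB = Σnᵢ(x̄ᵢ−x̄)² = 2518.115; SSW = ΣΣ(x−x̄ᵢ)² = 374.539
MSB = 2518.115/2 = 1259.0574; MSW = 374.539/23 = 16.2843
F = MSB/MSW = 77.3172
df = (2, 23)
p-value (upper-tail) = 0.00000
At α=0.01: p < α → reject H₀

reject H₀: yes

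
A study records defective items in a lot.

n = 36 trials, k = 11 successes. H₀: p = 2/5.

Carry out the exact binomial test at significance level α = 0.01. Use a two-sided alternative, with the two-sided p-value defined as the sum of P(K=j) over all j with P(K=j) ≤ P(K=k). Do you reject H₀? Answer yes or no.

reject H₀: no

Exact binomial: n=36, k=11, p₀=2/5=0.4000
P(X=j) = C(n,j)·p₀^j·(1−p₀)^(n−j); p = Σ P(X=j) over j with P(X=j) ≤ P(X=11)
p-value (two-sided) = 0.30799
At α=0.01: p ≥ α → fail to reject H₀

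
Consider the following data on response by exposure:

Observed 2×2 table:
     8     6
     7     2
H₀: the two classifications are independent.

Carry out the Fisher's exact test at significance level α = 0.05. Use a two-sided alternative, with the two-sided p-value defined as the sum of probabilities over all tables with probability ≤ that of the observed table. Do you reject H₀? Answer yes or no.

reject H₀: no

Margins: r₁=14, r₂=9, c₁=15, c₂=8, n=23
p_obs = C(14,8)·C(9,7)/C(23,15); sum pmf over tables with pmf ≤ p_obs
p-value (two-sided) = 0.39978
At α=0.05: p ≥ α → fail to reject H₀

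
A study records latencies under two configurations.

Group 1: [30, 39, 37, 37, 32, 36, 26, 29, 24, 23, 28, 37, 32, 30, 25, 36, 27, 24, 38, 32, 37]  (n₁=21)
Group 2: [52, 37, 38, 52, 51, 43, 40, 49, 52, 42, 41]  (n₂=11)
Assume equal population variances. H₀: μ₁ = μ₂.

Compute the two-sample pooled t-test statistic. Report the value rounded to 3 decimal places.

test statistic = -6.672

x̄₁=31.381, s₁=5.296, n₁=21
x̄₂=45.182, s₂=6.047, n₂=11
s_p² = [20·5.296² + 10·6.047²]/30 = 30.8863
SE = √(s_p²·(1/21+1/11)) = 2.0685
t = (31.381−45.182)/2.0685 = -6.6720
df = 30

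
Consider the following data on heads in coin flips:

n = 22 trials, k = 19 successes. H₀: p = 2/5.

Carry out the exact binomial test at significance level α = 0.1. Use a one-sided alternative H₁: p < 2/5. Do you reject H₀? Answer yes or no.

reject H₀: no

Exact binomial: n=22, k=19, p₀=2/5=0.4000
P(X≤19) from Σ C(n,i)·p₀^i·(1−p₀)^(n−i)
p-value (one-sided, H₁ less) = 1.00000
At α=0.1: p ≥ α → fail to reject H₀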